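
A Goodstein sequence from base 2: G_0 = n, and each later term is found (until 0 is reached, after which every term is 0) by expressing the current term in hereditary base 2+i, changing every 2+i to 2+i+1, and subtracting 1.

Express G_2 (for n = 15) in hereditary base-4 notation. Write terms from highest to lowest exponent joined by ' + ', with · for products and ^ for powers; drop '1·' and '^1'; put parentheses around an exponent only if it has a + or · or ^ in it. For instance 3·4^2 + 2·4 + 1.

4^(4 + 1) + 4^4 + 3

base 2: 15 = 2^(2 + 1) + 2^2 + 2 + 1; at 3: 3^(3 + 1) + 3^3 + 3 + 1 = 112; next = 111
base 3: 111 = 3^(3 + 1) + 3^3 + 3; at 4: 4^(4 + 1) + 4^4 + 4 = 1284; next = 1283
base 4: 1283 = 4^(4 + 1) + 4^4 + 3; at 5: 5^(5 + 1) + 5^5 + 3 = 18753; next = 18752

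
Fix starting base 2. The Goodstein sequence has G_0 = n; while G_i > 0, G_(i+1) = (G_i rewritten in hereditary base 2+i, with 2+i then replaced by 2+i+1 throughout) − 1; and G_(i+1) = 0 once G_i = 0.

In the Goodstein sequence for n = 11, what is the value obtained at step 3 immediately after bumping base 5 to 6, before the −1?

[0] 11 ≡ 2^(2 + 1) + 2 + 1 (base 2). Lift 3: 85. −1: 84.
[1] 84 ≡ 3^(3 + 1) + 3 (base 3). Lift 4: 1028. −1: 1027.
[2] 1027 ≡ 4^(4 + 1) + 3 (base 4). Lift 5: 15628. −1: 15627.
[3] 15627 ≡ 5^(5 + 1) + 2 (base 5). Lift 6: 279938. −1: 279937.

279938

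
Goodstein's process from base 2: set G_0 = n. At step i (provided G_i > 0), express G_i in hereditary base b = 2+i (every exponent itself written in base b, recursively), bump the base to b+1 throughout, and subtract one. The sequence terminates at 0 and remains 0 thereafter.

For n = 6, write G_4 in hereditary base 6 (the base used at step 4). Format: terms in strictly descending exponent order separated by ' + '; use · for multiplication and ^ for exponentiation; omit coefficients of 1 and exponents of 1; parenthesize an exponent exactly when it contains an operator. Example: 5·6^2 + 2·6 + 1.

6 —HB2→ 2^2 + 2 —bump→ 3^3 + 3 = 30 —(−1)→ 29
29 —HB3→ 3^3 + 2 —bump→ 4^4 + 2 = 258 —(−1)→ 257
257 —HB4→ 4^4 + 1 —bump→ 5^5 + 1 = 3126 —(−1)→ 3125
3125 —HB5→ 5^5 —bump→ 6^6 = 46656 —(−1)→ 46655

5·6^5 + 5·6^4 + 5·6^3 + 5·6^2 + 5·6 + 5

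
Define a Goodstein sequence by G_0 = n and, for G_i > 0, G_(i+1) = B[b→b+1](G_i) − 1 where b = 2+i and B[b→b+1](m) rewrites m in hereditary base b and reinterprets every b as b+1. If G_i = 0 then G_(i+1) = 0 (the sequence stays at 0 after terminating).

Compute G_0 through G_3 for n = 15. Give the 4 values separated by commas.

15, 111, 1283, 18752

15 —HB2→ 2^(2 + 1) + 2^2 + 2 + 1 —bump→ 3^(3 + 1) + 3^3 + 3 + 1 = 112 —(−1)→ 111
111 —HB3→ 3^(3 + 1) + 3^3 + 3 —bump→ 4^(4 + 1) + 4^4 + 4 = 1284 —(−1)→ 1283
1283 —HB4→ 4^(4 + 1) + 4^4 + 3 —bump→ 5^(5 + 1) + 5^5 + 3 = 18753 —(−1)→ 18752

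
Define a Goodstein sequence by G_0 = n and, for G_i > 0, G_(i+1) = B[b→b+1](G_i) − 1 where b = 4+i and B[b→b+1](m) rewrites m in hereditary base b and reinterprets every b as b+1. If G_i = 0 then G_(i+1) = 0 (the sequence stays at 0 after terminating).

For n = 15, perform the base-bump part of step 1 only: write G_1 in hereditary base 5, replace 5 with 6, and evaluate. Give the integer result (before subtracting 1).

G_0 = 15. HB_4(15) = 3·4 + 3. Bump = 18. G_1 = 17.
G_1 = 17. HB_5(17) = 3·5 + 2. Bump = 20. G_2 = 19.

20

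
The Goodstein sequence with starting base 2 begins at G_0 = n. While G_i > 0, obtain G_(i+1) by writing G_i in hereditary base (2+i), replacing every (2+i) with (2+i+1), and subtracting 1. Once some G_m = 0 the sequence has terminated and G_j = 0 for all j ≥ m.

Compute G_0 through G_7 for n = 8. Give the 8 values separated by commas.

G_0 = 8. HB_2(8) = 2^(2 + 1). Bump = 81. G_1 = 80.
G_1 = 80. HB_3(80) = 2·3^3 + 2·3^2 + 2·3 + 2. Bump = 554. G_2 = 553.
G_2 = 553. HB_4(553) = 2·4^4 + 2·4^2 + 2·4 + 1. Bump = 6311. G_3 = 6310.
G_3 = 6310. HB_5(6310) = 2·5^5 + 2·5^2 + 2·5. Bump = 93396. G_4 = 93395.
G_4 = 93395. HB_6(93395) = 2·6^6 + 2·6^2 + 6 + 5. Bump = 1647196. G_5 = 1647195.
G_5 = 1647195. HB_7(1647195) = 2·7^7 + 2·7^2 + 7 + 4. Bump = 33554572. G_6 = 33554571.
G_6 = 33554571. HB_8(33554571) = 2·8^8 + 2·8^2 + 8 + 3. Bump = 774841152. G_7 = 774841151.

8, 80, 553, 6310, 93395, 1647195, 33554571, 774841151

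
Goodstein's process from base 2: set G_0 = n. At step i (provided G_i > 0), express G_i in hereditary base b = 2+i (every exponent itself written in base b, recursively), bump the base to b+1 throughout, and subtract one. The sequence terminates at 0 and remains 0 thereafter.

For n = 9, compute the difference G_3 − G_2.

8819

step 0: 9 = 2^(2 + 1) + 1; sub 3 for 2: 3^(3 + 1) + 1; = 82; G_1 = 82−1 = 81
step 1: 81 = 3^(3 + 1); sub 4 for 3: 4^(4 + 1); = 1024; G_2 = 1024−1 = 1023
step 2: 1023 = 3·4^4 + 3·4^3 + 3·4^2 + 3·4 + 3; sub 5 for 4: 3·5^5 + 3·5^3 + 3·5^2 + 3·5 + 3; = 9843; G_3 = 9843−1 = 9842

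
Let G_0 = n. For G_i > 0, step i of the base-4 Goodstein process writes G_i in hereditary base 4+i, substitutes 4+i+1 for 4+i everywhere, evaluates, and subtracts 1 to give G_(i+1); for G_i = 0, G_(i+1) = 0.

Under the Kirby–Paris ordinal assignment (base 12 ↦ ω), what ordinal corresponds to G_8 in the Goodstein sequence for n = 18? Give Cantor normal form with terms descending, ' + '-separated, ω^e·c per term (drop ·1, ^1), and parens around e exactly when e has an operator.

G_0 = 18. HB_4(18) = 4^2 + 2. Bump = 27. G_1 = 26.
G_1 = 26. HB_5(26) = 5^2 + 1. Bump = 37. G_2 = 36.
G_2 = 36. HB_6(36) = 6^2. Bump = 49. G_3 = 48.
G_3 = 48. HB_7(48) = 6·7 + 6. Bump = 54. G_4 = 53.
G_4 = 53. HB_8(53) = 6·8 + 5. Bump = 59. G_5 = 58.
G_5 = 58. HB_9(58) = 6·9 + 4. Bump = 64. G_6 = 63.
G_6 = 63. HB_10(63) = 6·10 + 3. Bump = 69. G_7 = 68.
G_7 = 68. HB_11(68) = 6·11 + 2. Bump = 74. G_8 = 73.
G_8 = 73. HB_12(73) = 6·12 + 1. Bump = 79. G_9 = 78.

ω·6 + 1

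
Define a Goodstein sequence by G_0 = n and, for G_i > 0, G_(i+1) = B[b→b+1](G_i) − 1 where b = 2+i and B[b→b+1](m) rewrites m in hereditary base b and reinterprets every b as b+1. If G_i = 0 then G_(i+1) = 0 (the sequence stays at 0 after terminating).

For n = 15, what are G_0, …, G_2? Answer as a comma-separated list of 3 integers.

(0) 15|_2 = 2^(2 + 1) + 2^2 + 2 + 1 ↦ 3^(3 + 1) + 3^3 + 3 + 1|_3 = 112 ⇒ 111
(1) 111|_3 = 3^(3 + 1) + 3^3 + 3 ↦ 4^(4 + 1) + 4^4 + 4|_4 = 1284 ⇒ 1283

15, 111, 1283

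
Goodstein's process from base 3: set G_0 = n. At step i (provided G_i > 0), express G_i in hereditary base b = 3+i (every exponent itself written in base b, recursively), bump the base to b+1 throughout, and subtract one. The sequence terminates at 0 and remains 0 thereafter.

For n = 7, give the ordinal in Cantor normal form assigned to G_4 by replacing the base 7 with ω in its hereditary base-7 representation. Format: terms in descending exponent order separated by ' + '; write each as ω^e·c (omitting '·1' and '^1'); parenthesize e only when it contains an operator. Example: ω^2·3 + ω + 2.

G_0 = 7. HB_3(7) = 2·3 + 1. Bump = 9. G_1 = 8.
G_1 = 8. HB_4(8) = 2·4. Bump = 10. G_2 = 9.
G_2 = 9. HB_5(9) = 5 + 4. Bump = 10. G_3 = 9.
G_3 = 9. HB_6(9) = 6 + 3. Bump = 10. G_4 = 9.
G_4 = 9. HB_7(9) = 7 + 2. Bump = 10. G_5 = 9.

ω + 2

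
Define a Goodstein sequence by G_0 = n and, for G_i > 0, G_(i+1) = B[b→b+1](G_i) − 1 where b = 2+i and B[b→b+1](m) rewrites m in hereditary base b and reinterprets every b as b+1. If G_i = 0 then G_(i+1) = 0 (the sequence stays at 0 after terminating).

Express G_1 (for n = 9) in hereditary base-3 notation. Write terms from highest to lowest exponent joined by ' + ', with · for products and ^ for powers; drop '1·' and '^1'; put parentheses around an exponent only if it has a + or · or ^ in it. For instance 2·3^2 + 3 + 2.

i=0: 9 = 2^(2 + 1) + 1 (b=2); 2→3: 3^(3 + 1) + 1 = 82; 82−1 = 81
i=1: 81 = 3^(3 + 1) (b=3); 3→4: 4^(4 + 1) = 1024; 1024−1 = 1023

3^(3 + 1)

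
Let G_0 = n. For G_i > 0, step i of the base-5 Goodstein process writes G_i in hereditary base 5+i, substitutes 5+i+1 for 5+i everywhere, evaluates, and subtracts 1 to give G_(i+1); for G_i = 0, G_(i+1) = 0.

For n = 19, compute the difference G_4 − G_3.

[0] 19 ≡ 3·5 + 4 (base 5). Lift 6: 22. −1: 21.
[1] 21 ≡ 3·6 + 3 (base 6). Lift 7: 24. −1: 23.
[2] 23 ≡ 3·7 + 2 (base 7). Lift 8: 26. −1: 25.
[3] 25 ≡ 3·8 + 1 (base 8). Lift 9: 28. −1: 27.

2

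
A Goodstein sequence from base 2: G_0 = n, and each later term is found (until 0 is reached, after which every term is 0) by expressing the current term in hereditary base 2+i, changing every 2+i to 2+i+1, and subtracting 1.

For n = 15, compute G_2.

1283

(0) 15|_2 = 2^(2 + 1) + 2^2 + 2 + 1 ↦ 3^(3 + 1) + 3^3 + 3 + 1|_3 = 112 ⇒ 111
(1) 111|_3 = 3^(3 + 1) + 3^3 + 3 ↦ 4^(4 + 1) + 4^4 + 4|_4 = 1284 ⇒ 1283
(2) 1283|_4 = 4^(4 + 1) + 4^4 + 3 ↦ 5^(5 + 1) + 5^5 + 3|_5 = 18753 ⇒ 18752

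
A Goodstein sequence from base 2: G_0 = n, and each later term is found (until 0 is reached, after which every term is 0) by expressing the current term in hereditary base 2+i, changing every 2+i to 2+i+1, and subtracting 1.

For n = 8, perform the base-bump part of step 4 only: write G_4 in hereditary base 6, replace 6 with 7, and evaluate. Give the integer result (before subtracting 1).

G_0 = 8. HB_2(8) = 2^(2 + 1). Bump = 81. G_1 = 80.
G_1 = 80. HB_3(80) = 2·3^3 + 2·3^2 + 2·3 + 2. Bump = 554. G_2 = 553.
G_2 = 553. HB_4(553) = 2·4^4 + 2·4^2 + 2·4 + 1. Bump = 6311. G_3 = 6310.
G_3 = 6310. HB_5(6310) = 2·5^5 + 2·5^2 + 2·5. Bump = 93396. G_4 = 93395.
G_4 = 93395. HB_6(93395) = 2·6^6 + 2·6^2 + 6 + 5. Bump = 1647196. G_5 = 1647195.

1647196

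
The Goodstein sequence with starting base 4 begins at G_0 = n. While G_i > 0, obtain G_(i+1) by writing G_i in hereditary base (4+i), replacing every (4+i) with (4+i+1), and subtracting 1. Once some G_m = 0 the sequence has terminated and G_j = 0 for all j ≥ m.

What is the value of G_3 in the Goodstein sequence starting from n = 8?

base 4: 8 = 2·4; at 5: 2·5 = 10; next = 9
base 5: 9 = 5 + 4; at 6: 6 + 4 = 10; next = 9
base 6: 9 = 6 + 3; at 7: 7 + 3 = 10; next = 9
base 7: 9 = 7 + 2; at 8: 8 + 2 = 10; next = 9

9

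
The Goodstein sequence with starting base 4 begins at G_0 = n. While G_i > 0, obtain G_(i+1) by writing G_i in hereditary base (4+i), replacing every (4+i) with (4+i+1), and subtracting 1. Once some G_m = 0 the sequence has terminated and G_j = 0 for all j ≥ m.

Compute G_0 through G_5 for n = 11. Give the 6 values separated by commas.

i=0: 11 = 2·4 + 3 (b=4); 4→5: 2·5 + 3 = 13; 13−1 = 12
i=1: 12 = 2·5 + 2 (b=5); 5→6: 2·6 + 2 = 14; 14−1 = 13
i=2: 13 = 2·6 + 1 (b=6); 6→7: 2·7 + 1 = 15; 15−1 = 14
i=3: 14 = 2·7 (b=7); 7→8: 2·8 = 16; 16−1 = 15
i=4: 15 = 8 + 7 (b=8); 8→9: 9 + 7 = 16; 16−1 = 15

11, 12, 13, 14, 15, 15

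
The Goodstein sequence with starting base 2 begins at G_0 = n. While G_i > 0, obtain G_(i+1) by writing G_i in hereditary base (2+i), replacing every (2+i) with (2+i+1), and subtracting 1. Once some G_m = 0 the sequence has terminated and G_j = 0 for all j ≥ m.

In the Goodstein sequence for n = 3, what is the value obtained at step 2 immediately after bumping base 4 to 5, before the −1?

3

3 —HB2→ 2 + 1 —bump→ 3 + 1 = 4 —(−1)→ 3
3 —HB3→ 3 —bump→ 4 = 4 —(−1)→ 3
3 —HB4→ 3 —bump→ 3 = 3 —(−1)→ 2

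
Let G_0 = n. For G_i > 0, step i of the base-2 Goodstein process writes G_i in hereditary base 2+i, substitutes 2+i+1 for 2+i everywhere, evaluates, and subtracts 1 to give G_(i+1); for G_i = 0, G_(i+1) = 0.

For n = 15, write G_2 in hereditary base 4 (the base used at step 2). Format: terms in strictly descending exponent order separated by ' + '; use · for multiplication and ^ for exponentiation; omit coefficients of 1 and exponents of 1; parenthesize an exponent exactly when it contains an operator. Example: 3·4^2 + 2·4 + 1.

4^(4 + 1) + 4^4 + 3

step 0: 15 = 2^(2 + 1) + 2^2 + 2 + 1; sub 3 for 2: 3^(3 + 1) + 3^3 + 3 + 1; = 112; G_1 = 112−1 = 111
step 1: 111 = 3^(3 + 1) + 3^3 + 3; sub 4 for 3: 4^(4 + 1) + 4^4 + 4; = 1284; G_2 = 1284−1 = 1283
step 2: 1283 = 4^(4 + 1) + 4^4 + 3; sub 5 for 4: 5^(5 + 1) + 5^5 + 3; = 18753; G_3 = 18753−1 = 18752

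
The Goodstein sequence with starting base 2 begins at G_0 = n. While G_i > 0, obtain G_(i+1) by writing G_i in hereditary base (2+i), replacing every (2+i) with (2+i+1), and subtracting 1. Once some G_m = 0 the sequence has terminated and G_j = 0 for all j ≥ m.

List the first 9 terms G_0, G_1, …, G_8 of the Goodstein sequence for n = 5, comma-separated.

(0) 5|_2 = 2^2 + 1 ↦ 3^3 + 1|_3 = 28 ⇒ 27
(1) 27|_3 = 3^3 ↦ 4^4|_4 = 256 ⇒ 255
(2) 255|_4 = 3·4^3 + 3·4^2 + 3·4 + 3 ↦ 3·5^3 + 3·5^2 + 3·5 + 3|_5 = 468 ⇒ 467
(3) 467|_5 = 3·5^3 + 3·5^2 + 3·5 + 2 ↦ 3·6^3 + 3·6^2 + 3·6 + 2|_6 = 776 ⇒ 775
(4) 775|_6 = 3·6^3 + 3·6^2 + 3·6 + 1 ↦ 3·7^3 + 3·7^2 + 3·7 + 1|_7 = 1198 ⇒ 1197
(5) 1197|_7 = 3·7^3 + 3·7^2 + 3·7 ↦ 3·8^3 + 3·8^2 + 3·8|_8 = 1752 ⇒ 1751
(6) 1751|_8 = 3·8^3 + 3·8^2 + 2·8 + 7 ↦ 3·9^3 + 3·9^2 + 2·9 + 7|_9 = 2455 ⇒ 2454
(7) 2454|_9 = 3·9^3 + 3·9^2 + 2·9 + 6 ↦ 3·10^3 + 3·10^2 + 2·10 + 6|_10 = 3326 ⇒ 3325

5, 27, 255, 467, 775, 1197, 1751, 2454, 3325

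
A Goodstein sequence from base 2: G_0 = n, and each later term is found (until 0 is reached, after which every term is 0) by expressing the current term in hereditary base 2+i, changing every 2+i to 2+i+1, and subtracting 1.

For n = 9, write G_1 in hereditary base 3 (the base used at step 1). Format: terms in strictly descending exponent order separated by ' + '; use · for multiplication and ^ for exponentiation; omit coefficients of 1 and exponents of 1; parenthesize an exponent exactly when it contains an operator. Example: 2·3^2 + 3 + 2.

[0] 9 ≡ 2^(2 + 1) + 1 (base 2). Lift 3: 82. −1: 81.
[1] 81 ≡ 3^(3 + 1) (base 3). Lift 4: 1024. −1: 1023.

3^(3 + 1)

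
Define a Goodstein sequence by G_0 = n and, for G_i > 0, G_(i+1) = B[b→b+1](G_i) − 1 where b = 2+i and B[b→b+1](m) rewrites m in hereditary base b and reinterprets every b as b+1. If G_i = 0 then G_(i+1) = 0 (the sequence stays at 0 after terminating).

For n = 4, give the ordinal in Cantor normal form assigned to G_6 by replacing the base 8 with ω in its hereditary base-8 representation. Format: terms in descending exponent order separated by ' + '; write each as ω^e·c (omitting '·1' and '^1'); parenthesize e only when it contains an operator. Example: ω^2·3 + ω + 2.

ω^2·2 + ω + 3

4 —HB2→ 2^2 —bump→ 3^3 = 27 —(−1)→ 26
26 —HB3→ 2·3^2 + 2·3 + 2 —bump→ 2·4^2 + 2·4 + 2 = 42 —(−1)→ 41
41 —HB4→ 2·4^2 + 2·4 + 1 —bump→ 2·5^2 + 2·5 + 1 = 61 —(−1)→ 60
60 —HB5→ 2·5^2 + 2·5 —bump→ 2·6^2 + 2·6 = 84 —(−1)→ 83
83 —HB6→ 2·6^2 + 6 + 5 —bump→ 2·7^2 + 7 + 5 = 110 —(−1)→ 109
109 —HB7→ 2·7^2 + 7 + 4 —bump→ 2·8^2 + 8 + 4 = 140 —(−1)→ 139
139 —HB8→ 2·8^2 + 8 + 3 —bump→ 2·9^2 + 9 + 3 = 174 —(−1)→ 173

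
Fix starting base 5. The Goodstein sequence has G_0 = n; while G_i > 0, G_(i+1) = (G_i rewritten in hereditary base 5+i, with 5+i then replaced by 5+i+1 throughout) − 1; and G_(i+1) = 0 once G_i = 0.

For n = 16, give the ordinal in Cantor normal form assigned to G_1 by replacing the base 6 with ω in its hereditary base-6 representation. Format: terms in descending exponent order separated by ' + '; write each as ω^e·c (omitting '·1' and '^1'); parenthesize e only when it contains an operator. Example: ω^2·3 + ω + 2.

[0] 16 ≡ 3·5 + 1 (base 5). Lift 6: 19. −1: 18.
[1] 18 ≡ 3·6 (base 6). Lift 7: 21. −1: 20.

ω·3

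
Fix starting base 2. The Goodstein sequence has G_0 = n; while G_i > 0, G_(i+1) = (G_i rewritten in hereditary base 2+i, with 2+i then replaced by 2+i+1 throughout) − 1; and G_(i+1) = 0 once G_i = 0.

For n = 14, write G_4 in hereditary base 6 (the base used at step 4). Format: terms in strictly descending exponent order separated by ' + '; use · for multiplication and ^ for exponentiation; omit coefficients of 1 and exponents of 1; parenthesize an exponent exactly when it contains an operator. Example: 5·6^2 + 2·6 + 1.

G_0=14  [base 2] 2^(2 + 1) + 2^2 + 2  →[2↦3]→  3^(3 + 1) + 3^3 + 3 = 111  −1 ⇒ G_1=110
G_1=110  [base 3] 3^(3 + 1) + 3^3 + 2  →[3↦4]→  4^(4 + 1) + 4^4 + 2 = 1282  −1 ⇒ G_2=1281
G_2=1281  [base 4] 4^(4 + 1) + 4^4 + 1  →[4↦5]→  5^(5 + 1) + 5^5 + 1 = 18751  −1 ⇒ G_3=18750
G_3=18750  [base 5] 5^(5 + 1) + 5^5  →[5↦6]→  6^(6 + 1) + 6^6 = 326592  −1 ⇒ G_4=326591
G_4=326591  [base 6] 6^(6 + 1) + 5·6^5 + 5·6^4 + 5·6^3 + 5·6^2 + 5·6 + 5  →[6↦7]→  7^(7 + 1) + 5·7^5 + 5·7^4 + 5·7^3 + 5·7^2 + 5·7 + 5 = 5862841  −1 ⇒ G_5=5862840

6^(6 + 1) + 5·6^5 + 5·6^4 + 5·6^3 + 5·6^2 + 5·6 + 5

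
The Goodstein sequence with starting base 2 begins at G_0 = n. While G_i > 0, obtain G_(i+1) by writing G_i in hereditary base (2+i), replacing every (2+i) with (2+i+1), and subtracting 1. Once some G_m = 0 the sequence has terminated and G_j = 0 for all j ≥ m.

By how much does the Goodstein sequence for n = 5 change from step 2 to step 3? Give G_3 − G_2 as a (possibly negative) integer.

base 2: 5 = 2^2 + 1; at 3: 3^3 + 1 = 28; next = 27
base 3: 27 = 3^3; at 4: 4^4 = 256; next = 255
base 4: 255 = 3·4^3 + 3·4^2 + 3·4 + 3; at 5: 3·5^3 + 3·5^2 + 3·5 + 3 = 468; next = 467

212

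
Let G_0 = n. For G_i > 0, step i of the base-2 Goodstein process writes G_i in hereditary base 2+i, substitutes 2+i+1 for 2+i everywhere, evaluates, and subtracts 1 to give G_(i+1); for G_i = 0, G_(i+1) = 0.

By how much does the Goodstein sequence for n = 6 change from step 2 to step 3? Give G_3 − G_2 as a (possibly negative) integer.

2868

base 2: 6 = 2^2 + 2; at 3: 3^3 + 3 = 30; next = 29
base 3: 29 = 3^3 + 2; at 4: 4^4 + 2 = 258; next = 257
base 4: 257 = 4^4 + 1; at 5: 5^5 + 1 = 3126; next = 3125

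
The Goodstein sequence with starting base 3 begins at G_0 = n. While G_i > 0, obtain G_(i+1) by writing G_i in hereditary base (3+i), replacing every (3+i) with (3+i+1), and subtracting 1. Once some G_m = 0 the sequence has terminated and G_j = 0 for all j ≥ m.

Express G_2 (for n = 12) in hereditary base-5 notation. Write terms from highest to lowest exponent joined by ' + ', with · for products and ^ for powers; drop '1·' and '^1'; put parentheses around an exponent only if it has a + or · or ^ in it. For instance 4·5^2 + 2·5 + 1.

5^2 + 2

base 3: 12 = 3^2 + 3; at 4: 4^2 + 4 = 20; next = 19
base 4: 19 = 4^2 + 3; at 5: 5^2 + 3 = 28; next = 27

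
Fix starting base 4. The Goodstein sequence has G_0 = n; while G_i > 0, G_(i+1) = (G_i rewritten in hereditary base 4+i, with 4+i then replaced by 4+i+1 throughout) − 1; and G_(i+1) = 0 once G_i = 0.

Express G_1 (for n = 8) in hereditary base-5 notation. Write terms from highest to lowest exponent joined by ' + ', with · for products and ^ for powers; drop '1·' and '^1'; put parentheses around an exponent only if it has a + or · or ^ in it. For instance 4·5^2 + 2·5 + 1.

base 4: 8 = 2·4; at 5: 2·5 = 10; next = 9
base 5: 9 = 5 + 4; at 6: 6 + 4 = 10; next = 9

5 + 4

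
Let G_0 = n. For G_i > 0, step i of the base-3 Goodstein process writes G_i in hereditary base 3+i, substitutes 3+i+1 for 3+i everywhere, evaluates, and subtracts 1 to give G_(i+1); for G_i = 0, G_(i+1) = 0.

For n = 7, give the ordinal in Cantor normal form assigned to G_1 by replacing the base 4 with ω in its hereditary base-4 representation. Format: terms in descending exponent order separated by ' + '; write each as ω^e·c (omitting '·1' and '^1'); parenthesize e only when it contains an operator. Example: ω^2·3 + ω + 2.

ω·2

7 —HB3→ 2·3 + 1 —bump→ 2·4 + 1 = 9 —(−1)→ 8
8 —HB4→ 2·4 —bump→ 2·5 = 10 —(−1)→ 9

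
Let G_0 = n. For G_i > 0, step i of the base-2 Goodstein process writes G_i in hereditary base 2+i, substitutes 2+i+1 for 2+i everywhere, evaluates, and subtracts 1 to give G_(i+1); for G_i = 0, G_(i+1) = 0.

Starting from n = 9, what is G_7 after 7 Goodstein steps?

9 —HB2→ 2^(2 + 1) + 1 —bump→ 3^(3 + 1) + 1 = 82 —(−1)→ 81
81 —HB3→ 3^(3 + 1) —bump→ 4^(4 + 1) = 1024 —(−1)→ 1023
1023 —HB4→ 3·4^4 + 3·4^3 + 3·4^2 + 3·4 + 3 —bump→ 3·5^5 + 3·5^3 + 3·5^2 + 3·5 + 3 = 9843 —(−1)→ 9842
9842 —HB5→ 3·5^5 + 3·5^3 + 3·5^2 + 3·5 + 2 —bump→ 3·6^6 + 3·6^3 + 3·6^2 + 3·6 + 2 = 140744 —(−1)→ 140743
140743 —HB6→ 3·6^6 + 3·6^3 + 3·6^2 + 3·6 + 1 —bump→ 3·7^7 + 3·7^3 + 3·7^2 + 3·7 + 1 = 2471827 —(−1)→ 2471826
2471826 —HB7→ 3·7^7 + 3·7^3 + 3·7^2 + 3·7 —bump→ 3·8^8 + 3·8^3 + 3·8^2 + 3·8 = 50333400 —(−1)→ 50333399
50333399 —HB8→ 3·8^8 + 3·8^3 + 3·8^2 + 2·8 + 7 —bump→ 3·9^9 + 3·9^3 + 3·9^2 + 2·9 + 7 = 1162263922 —(−1)→ 1162263921

1162263921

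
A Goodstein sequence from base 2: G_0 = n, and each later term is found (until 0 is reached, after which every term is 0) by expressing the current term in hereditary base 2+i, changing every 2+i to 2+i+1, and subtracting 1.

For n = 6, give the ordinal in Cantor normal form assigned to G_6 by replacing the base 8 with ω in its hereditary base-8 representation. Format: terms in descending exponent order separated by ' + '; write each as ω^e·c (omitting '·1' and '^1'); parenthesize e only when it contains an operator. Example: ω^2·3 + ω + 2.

ω^5·5 + ω^4·5 + ω^3·5 + ω^2·5 + ω·5 + 3

(0) 6|_2 = 2^2 + 2 ↦ 3^3 + 3|_3 = 30 ⇒ 29
(1) 29|_3 = 3^3 + 2 ↦ 4^4 + 2|_4 = 258 ⇒ 257
(2) 257|_4 = 4^4 + 1 ↦ 5^5 + 1|_5 = 3126 ⇒ 3125
(3) 3125|_5 = 5^5 ↦ 6^6|_6 = 46656 ⇒ 46655
(4) 46655|_6 = 5·6^5 + 5·6^4 + 5·6^3 + 5·6^2 + 5·6 + 5 ↦ 5·7^5 + 5·7^4 + 5·7^3 + 5·7^2 + 5·7 + 5|_7 = 98040 ⇒ 98039
(5) 98039|_7 = 5·7^5 + 5·7^4 + 5·7^3 + 5·7^2 + 5·7 + 4 ↦ 5·8^5 + 5·8^4 + 5·8^3 + 5·8^2 + 5·8 + 4|_8 = 187244 ⇒ 187243
(6) 187243|_8 = 5·8^5 + 5·8^4 + 5·8^3 + 5·8^2 + 5·8 + 3 ↦ 5·9^5 + 5·9^4 + 5·9^3 + 5·9^2 + 5·9 + 3|_9 = 332148 ⇒ 332147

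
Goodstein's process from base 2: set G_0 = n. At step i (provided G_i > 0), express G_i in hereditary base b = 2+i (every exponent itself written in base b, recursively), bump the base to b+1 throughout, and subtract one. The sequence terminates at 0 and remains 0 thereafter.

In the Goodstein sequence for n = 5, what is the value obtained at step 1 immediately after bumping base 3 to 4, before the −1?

base 2: 5 = 2^2 + 1; at 3: 3^3 + 1 = 28; next = 27
base 3: 27 = 3^3; at 4: 4^4 = 256; next = 255

256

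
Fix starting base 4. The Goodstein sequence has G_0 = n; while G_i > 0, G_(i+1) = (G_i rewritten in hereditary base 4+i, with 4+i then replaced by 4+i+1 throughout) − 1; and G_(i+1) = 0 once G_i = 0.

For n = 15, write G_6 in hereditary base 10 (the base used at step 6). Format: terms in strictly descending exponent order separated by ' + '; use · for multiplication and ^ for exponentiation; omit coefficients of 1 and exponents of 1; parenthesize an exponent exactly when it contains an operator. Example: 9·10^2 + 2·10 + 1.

base 4: 15 = 3·4 + 3; at 5: 3·5 + 3 = 18; next = 17
base 5: 17 = 3·5 + 2; at 6: 3·6 + 2 = 20; next = 19
base 6: 19 = 3·6 + 1; at 7: 3·7 + 1 = 22; next = 21
base 7: 21 = 3·7; at 8: 3·8 = 24; next = 23
base 8: 23 = 2·8 + 7; at 9: 2·9 + 7 = 25; next = 24
base 9: 24 = 2·9 + 6; at 10: 2·10 + 6 = 26; next = 25
base 10: 25 = 2·10 + 5; at 11: 2·11 + 5 = 27; next = 26

2·10 + 5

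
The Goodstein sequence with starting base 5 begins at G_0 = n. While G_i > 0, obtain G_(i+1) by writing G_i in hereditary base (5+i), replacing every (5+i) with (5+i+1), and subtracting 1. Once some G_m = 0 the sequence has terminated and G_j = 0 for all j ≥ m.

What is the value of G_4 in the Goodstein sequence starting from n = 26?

G_0 = 26. HB_5(26) = 5^2 + 1. Bump = 37. G_1 = 36.
G_1 = 36. HB_6(36) = 6^2. Bump = 49. G_2 = 48.
G_2 = 48. HB_7(48) = 6·7 + 6. Bump = 54. G_3 = 53.
G_3 = 53. HB_8(53) = 6·8 + 5. Bump = 59. G_4 = 58.
G_4 = 58. HB_9(58) = 6·9 + 4. Bump = 64. G_5 = 63.

58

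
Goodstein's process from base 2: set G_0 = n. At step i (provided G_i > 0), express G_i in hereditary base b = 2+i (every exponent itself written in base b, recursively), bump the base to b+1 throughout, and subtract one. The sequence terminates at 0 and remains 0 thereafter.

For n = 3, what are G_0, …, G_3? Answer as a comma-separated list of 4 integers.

3, 3, 3, 2

3 —HB2→ 2 + 1 —bump→ 3 + 1 = 4 —(−1)→ 3
3 —HB3→ 3 —bump→ 4 = 4 —(−1)→ 3
3 —HB4→ 3 —bump→ 3 = 3 —(−1)→ 2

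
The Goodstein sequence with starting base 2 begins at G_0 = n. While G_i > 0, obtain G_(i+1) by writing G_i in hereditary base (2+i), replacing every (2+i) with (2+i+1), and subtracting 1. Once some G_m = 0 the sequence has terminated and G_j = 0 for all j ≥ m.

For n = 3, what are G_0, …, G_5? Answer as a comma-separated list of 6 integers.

(0) 3|_2 = 2 + 1 ↦ 3 + 1|_3 = 4 ⇒ 3
(1) 3|_3 = 3 ↦ 4|_4 = 4 ⇒ 3
(2) 3|_4 = 3 ↦ 3|_5 = 3 ⇒ 2
(3) 2|_5 = 2 ↦ 2|_6 = 2 ⇒ 1
(4) 1|_6 = 1 ↦ 1|_7 = 1 ⇒ 0

3, 3, 3, 2, 1, 0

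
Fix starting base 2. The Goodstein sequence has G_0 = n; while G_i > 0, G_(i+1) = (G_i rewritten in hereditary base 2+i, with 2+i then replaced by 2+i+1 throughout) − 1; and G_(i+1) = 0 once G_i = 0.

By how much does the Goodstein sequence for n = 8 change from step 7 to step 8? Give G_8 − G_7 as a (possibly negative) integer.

19225159060

[0] 8 ≡ 2^(2 + 1) (base 2). Lift 3: 81. −1: 80.
[1] 80 ≡ 2·3^3 + 2·3^2 + 2·3 + 2 (base 3). Lift 4: 554. −1: 553.
[2] 553 ≡ 2·4^4 + 2·4^2 + 2·4 + 1 (base 4). Lift 5: 6311. −1: 6310.
[3] 6310 ≡ 2·5^5 + 2·5^2 + 2·5 (base 5). Lift 6: 93396. −1: 93395.
[4] 93395 ≡ 2·6^6 + 2·6^2 + 6 + 5 (base 6). Lift 7: 1647196. −1: 1647195.
[5] 1647195 ≡ 2·7^7 + 2·7^2 + 7 + 4 (base 7). Lift 8: 33554572. −1: 33554571.
[6] 33554571 ≡ 2·8^8 + 2·8^2 + 8 + 3 (base 8). Lift 9: 774841152. −1: 774841151.
[7] 774841151 ≡ 2·9^9 + 2·9^2 + 9 + 2 (base 9). Lift 10: 20000000212. −1: 20000000211.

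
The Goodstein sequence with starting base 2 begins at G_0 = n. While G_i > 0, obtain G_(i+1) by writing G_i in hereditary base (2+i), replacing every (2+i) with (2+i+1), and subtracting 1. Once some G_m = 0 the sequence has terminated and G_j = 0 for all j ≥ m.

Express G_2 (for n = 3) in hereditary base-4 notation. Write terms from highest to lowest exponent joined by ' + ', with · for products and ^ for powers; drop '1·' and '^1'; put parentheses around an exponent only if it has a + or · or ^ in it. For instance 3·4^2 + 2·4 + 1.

3

i=0: 3 = 2 + 1 (b=2); 2→3: 3 + 1 = 4; 4−1 = 3
i=1: 3 = 3 (b=3); 3→4: 4 = 4; 4−1 = 3
i=2: 3 = 3 (b=4); 4→5: 3 = 3; 3−1 = 2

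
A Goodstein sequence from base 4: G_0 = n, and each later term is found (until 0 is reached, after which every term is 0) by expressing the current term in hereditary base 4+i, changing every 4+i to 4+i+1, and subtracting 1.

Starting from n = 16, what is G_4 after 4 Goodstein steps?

16 —HB4→ 4^2 —bump→ 5^2 = 25 —(−1)→ 24
24 —HB5→ 4·5 + 4 —bump→ 4·6 + 4 = 28 —(−1)→ 27
27 —HB6→ 4·6 + 3 —bump→ 4·7 + 3 = 31 —(−1)→ 30
30 —HB7→ 4·7 + 2 —bump→ 4·8 + 2 = 34 —(−1)→ 33

33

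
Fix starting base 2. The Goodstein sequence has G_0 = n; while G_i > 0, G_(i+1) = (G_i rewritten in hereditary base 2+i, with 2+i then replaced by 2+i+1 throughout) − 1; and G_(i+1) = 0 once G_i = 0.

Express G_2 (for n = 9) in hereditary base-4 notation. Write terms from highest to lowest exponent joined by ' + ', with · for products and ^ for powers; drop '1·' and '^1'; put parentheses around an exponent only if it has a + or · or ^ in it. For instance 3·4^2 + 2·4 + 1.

3·4^4 + 3·4^3 + 3·4^2 + 3·4 + 3

i=0: 9 = 2^(2 + 1) + 1 (b=2); 2→3: 3^(3 + 1) + 1 = 82; 82−1 = 81
i=1: 81 = 3^(3 + 1) (b=3); 3→4: 4^(4 + 1) = 1024; 1024−1 = 1023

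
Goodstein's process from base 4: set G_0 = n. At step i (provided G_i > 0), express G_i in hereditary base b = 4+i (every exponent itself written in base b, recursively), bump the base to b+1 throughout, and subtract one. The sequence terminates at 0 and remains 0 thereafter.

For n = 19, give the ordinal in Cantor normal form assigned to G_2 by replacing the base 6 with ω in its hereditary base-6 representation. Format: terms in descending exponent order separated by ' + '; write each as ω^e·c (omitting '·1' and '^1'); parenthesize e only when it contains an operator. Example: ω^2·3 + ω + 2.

G_0 = 19. HB_4(19) = 4^2 + 3. Bump = 28. G_1 = 27.
G_1 = 27. HB_5(27) = 5^2 + 2. Bump = 38. G_2 = 37.

ω^2 + 1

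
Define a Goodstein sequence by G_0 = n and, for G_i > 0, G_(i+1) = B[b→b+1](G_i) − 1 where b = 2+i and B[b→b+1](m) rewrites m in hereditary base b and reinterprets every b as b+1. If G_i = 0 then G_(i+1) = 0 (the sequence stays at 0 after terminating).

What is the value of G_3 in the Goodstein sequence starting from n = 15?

18752

(0) 15|_2 = 2^(2 + 1) + 2^2 + 2 + 1 ↦ 3^(3 + 1) + 3^3 + 3 + 1|_3 = 112 ⇒ 111
(1) 111|_3 = 3^(3 + 1) + 3^3 + 3 ↦ 4^(4 + 1) + 4^4 + 4|_4 = 1284 ⇒ 1283
(2) 1283|_4 = 4^(4 + 1) + 4^4 + 3 ↦ 5^(5 + 1) + 5^5 + 3|_5 = 18753 ⇒ 18752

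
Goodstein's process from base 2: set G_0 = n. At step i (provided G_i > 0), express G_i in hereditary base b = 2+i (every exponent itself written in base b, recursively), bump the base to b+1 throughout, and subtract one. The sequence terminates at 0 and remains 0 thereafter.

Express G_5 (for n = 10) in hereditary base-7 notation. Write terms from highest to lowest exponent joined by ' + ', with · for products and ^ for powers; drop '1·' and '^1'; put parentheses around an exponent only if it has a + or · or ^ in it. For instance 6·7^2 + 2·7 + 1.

5·7^7 + 5·7^5 + 5·7^4 + 5·7^3 + 5·7^2 + 5·7 + 4

step 0: 10 = 2^(2 + 1) + 2; sub 3 for 2: 3^(3 + 1) + 3; = 84; G_1 = 84−1 = 83
step 1: 83 = 3^(3 + 1) + 2; sub 4 for 3: 4^(4 + 1) + 2; = 1026; G_2 = 1026−1 = 1025
step 2: 1025 = 4^(4 + 1) + 1; sub 5 for 4: 5^(5 + 1) + 1; = 15626; G_3 = 15626−1 = 15625
step 3: 15625 = 5^(5 + 1); sub 6 for 5: 6^(6 + 1); = 279936; G_4 = 279936−1 = 279935
step 4: 279935 = 5·6^6 + 5·6^5 + 5·6^4 + 5·6^3 + 5·6^2 + 5·6 + 5; sub 7 for 6: 5·7^7 + 5·7^5 + 5·7^4 + 5·7^3 + 5·7^2 + 5·7 + 5; = 4215755; G_5 = 4215755−1 = 4215754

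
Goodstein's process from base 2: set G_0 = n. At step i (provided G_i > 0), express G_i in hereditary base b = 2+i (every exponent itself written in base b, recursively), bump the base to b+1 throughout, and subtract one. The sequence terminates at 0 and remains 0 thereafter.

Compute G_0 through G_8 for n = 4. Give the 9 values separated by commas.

4, 26, 41, 60, 83, 109, 139, 173, 211

G_0=4  [base 2] 2^2  →[2↦3]→  3^3 = 27  −1 ⇒ G_1=26
G_1=26  [base 3] 2·3^2 + 2·3 + 2  →[3↦4]→  2·4^2 + 2·4 + 2 = 42  −1 ⇒ G_2=41
G_2=41  [base 4] 2·4^2 + 2·4 + 1  →[4↦5]→  2·5^2 + 2·5 + 1 = 61  −1 ⇒ G_3=60
G_3=60  [base 5] 2·5^2 + 2·5  →[5↦6]→  2·6^2 + 2·6 = 84  −1 ⇒ G_4=83
G_4=83  [base 6] 2·6^2 + 6 + 5  →[6↦7]→  2·7^2 + 7 + 5 = 110  −1 ⇒ G_5=109
G_5=109  [base 7] 2·7^2 + 7 + 4  →[7↦8]→  2·8^2 + 8 + 4 = 140  −1 ⇒ G_6=139
G_6=139  [base 8] 2·8^2 + 8 + 3  →[8↦9]→  2·9^2 + 9 + 3 = 174  −1 ⇒ G_7=173
G_7=173  [base 9] 2·9^2 + 9 + 2  →[9↦10]→  2·10^2 + 10 + 2 = 212  −1 ⇒ G_8=211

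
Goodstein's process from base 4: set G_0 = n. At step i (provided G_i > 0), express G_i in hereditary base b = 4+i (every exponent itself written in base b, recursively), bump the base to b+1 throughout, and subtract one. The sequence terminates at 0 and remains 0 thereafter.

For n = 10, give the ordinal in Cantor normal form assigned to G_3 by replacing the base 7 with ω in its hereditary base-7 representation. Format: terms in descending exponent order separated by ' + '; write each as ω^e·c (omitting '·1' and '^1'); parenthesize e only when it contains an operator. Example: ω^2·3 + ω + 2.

[0] 10 ≡ 2·4 + 2 (base 4). Lift 5: 12. −1: 11.
[1] 11 ≡ 2·5 + 1 (base 5). Lift 6: 13. −1: 12.
[2] 12 ≡ 2·6 (base 6). Lift 7: 14. −1: 13.
[3] 13 ≡ 7 + 6 (base 7). Lift 8: 14. −1: 13.

ω + 6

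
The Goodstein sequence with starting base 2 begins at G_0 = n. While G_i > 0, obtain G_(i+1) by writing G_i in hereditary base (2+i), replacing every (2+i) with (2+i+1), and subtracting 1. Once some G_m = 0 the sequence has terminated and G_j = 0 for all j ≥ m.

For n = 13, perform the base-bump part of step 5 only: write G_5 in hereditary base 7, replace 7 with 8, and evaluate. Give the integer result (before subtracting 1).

134219480

base 2: 13 = 2^(2 + 1) + 2^2 + 1; at 3: 3^(3 + 1) + 3^3 + 1 = 109; next = 108
base 3: 108 = 3^(3 + 1) + 3^3; at 4: 4^(4 + 1) + 4^4 = 1280; next = 1279
base 4: 1279 = 4^(4 + 1) + 3·4^3 + 3·4^2 + 3·4 + 3; at 5: 5^(5 + 1) + 3·5^3 + 3·5^2 + 3·5 + 3 = 16093; next = 16092
base 5: 16092 = 5^(5 + 1) + 3·5^3 + 3·5^2 + 3·5 + 2; at 6: 6^(6 + 1) + 3·6^3 + 3·6^2 + 3·6 + 2 = 280712; next = 280711
base 6: 280711 = 6^(6 + 1) + 3·6^3 + 3·6^2 + 3·6 + 1; at 7: 7^(7 + 1) + 3·7^3 + 3·7^2 + 3·7 + 1 = 5765999; next = 5765998
base 7: 5765998 = 7^(7 + 1) + 3·7^3 + 3·7^2 + 3·7; at 8: 8^(8 + 1) + 3·8^3 + 3·8^2 + 3·8 = 134219480; next = 134219479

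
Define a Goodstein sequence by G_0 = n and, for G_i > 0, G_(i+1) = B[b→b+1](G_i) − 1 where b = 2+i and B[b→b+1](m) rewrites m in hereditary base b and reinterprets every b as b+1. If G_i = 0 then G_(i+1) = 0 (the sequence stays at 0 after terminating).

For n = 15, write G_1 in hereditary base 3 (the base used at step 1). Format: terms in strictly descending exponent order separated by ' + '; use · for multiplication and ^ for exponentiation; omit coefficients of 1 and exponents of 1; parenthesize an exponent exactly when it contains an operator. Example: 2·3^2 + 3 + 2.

i=0: 15 = 2^(2 + 1) + 2^2 + 2 + 1 (b=2); 2→3: 3^(3 + 1) + 3^3 + 3 + 1 = 112; 112−1 = 111
i=1: 111 = 3^(3 + 1) + 3^3 + 3 (b=3); 3→4: 4^(4 + 1) + 4^4 + 4 = 1284; 1284−1 = 1283

3^(3 + 1) + 3^3 + 3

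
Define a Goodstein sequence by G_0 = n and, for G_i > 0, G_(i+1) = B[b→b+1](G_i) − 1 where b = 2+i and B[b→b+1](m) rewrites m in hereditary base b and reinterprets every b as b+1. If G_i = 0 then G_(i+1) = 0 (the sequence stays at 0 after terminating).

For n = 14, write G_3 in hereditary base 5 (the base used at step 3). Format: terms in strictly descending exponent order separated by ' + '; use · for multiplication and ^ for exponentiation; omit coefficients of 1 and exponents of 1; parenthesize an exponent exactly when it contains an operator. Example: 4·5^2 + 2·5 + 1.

5^(5 + 1) + 5^5

base 2: 14 = 2^(2 + 1) + 2^2 + 2; at 3: 3^(3 + 1) + 3^3 + 3 = 111; next = 110
base 3: 110 = 3^(3 + 1) + 3^3 + 2; at 4: 4^(4 + 1) + 4^4 + 2 = 1282; next = 1281
base 4: 1281 = 4^(4 + 1) + 4^4 + 1; at 5: 5^(5 + 1) + 5^5 + 1 = 18751; next = 18750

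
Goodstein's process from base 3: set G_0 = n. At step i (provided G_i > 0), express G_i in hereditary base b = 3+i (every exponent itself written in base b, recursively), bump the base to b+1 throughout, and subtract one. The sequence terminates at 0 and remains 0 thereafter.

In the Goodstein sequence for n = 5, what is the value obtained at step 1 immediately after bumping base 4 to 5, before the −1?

5 —HB3→ 3 + 2 —bump→ 4 + 2 = 6 —(−1)→ 5
5 —HB4→ 4 + 1 —bump→ 5 + 1 = 6 —(−1)→ 5

6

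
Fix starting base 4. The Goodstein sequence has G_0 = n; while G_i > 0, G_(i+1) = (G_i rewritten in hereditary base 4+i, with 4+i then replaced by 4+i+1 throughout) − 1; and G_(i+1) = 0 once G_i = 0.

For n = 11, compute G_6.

15

i=0: 11 = 2·4 + 3 (b=4); 4→5: 2·5 + 3 = 13; 13−1 = 12
i=1: 12 = 2·5 + 2 (b=5); 5→6: 2·6 + 2 = 14; 14−1 = 13
i=2: 13 = 2·6 + 1 (b=6); 6→7: 2·7 + 1 = 15; 15−1 = 14
i=3: 14 = 2·7 (b=7); 7→8: 2·8 = 16; 16−1 = 15
i=4: 15 = 8 + 7 (b=8); 8→9: 9 + 7 = 16; 16−1 = 15
i=5: 15 = 9 + 6 (b=9); 9→10: 10 + 6 = 16; 16−1 = 15
i=6: 15 = 10 + 5 (b=10); 10→11: 11 + 5 = 16; 16−1 = 15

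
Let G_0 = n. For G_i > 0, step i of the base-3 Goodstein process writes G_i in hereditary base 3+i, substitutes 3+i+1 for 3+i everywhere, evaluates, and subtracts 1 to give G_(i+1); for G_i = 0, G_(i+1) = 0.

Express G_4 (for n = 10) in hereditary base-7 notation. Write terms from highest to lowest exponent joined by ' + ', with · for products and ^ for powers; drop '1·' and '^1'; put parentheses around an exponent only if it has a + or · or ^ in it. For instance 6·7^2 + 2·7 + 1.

G_0 = 10. HB_3(10) = 3^2 + 1. Bump = 17. G_1 = 16.
G_1 = 16. HB_4(16) = 4^2. Bump = 25. G_2 = 24.
G_2 = 24. HB_5(24) = 4·5 + 4. Bump = 28. G_3 = 27.
G_3 = 27. HB_6(27) = 4·6 + 3. Bump = 31. G_4 = 30.
G_4 = 30. HB_7(30) = 4·7 + 2. Bump = 34. G_5 = 33.

4·7 + 2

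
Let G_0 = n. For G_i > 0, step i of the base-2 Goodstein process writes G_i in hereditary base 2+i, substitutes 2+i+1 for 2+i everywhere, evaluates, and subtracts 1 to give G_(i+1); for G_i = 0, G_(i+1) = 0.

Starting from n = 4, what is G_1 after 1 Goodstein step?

base 2: 4 = 2^2; at 3: 3^3 = 27; next = 26
base 3: 26 = 2·3^2 + 2·3 + 2; at 4: 2·4^2 + 2·4 + 2 = 42; next = 41

26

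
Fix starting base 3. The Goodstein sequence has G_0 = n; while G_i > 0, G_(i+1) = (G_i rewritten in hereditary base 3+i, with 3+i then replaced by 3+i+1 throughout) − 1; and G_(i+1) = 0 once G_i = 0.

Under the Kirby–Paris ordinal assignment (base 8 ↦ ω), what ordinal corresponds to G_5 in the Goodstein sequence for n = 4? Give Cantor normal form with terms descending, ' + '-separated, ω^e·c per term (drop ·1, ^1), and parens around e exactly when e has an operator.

1

(0) 4|_3 = 3 + 1 ↦ 4 + 1|_4 = 5 ⇒ 4
(1) 4|_4 = 4 ↦ 5|_5 = 5 ⇒ 4
(2) 4|_5 = 4 ↦ 4|_6 = 4 ⇒ 3
(3) 3|_6 = 3 ↦ 3|_7 = 3 ⇒ 2
(4) 2|_7 = 2 ↦ 2|_8 = 2 ⇒ 1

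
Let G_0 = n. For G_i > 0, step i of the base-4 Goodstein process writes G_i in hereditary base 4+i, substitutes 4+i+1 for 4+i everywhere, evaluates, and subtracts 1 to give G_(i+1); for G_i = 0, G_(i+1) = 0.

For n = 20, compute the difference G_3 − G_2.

12

(0) 20|_4 = 4^2 + 4 ↦ 5^2 + 5|_5 = 30 ⇒ 29
(1) 29|_5 = 5^2 + 4 ↦ 6^2 + 4|_6 = 40 ⇒ 39
(2) 39|_6 = 6^2 + 3 ↦ 7^2 + 3|_7 = 52 ⇒ 51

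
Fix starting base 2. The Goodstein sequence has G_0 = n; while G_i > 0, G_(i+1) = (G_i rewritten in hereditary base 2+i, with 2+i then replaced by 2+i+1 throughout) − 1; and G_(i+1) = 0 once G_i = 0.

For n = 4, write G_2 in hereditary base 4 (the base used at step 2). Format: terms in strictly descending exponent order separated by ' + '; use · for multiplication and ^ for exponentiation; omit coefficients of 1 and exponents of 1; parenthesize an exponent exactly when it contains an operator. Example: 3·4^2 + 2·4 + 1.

4 —HB2→ 2^2 —bump→ 3^3 = 27 —(−1)→ 26
26 —HB3→ 2·3^2 + 2·3 + 2 —bump→ 2·4^2 + 2·4 + 2 = 42 —(−1)→ 41

2·4^2 + 2·4 + 1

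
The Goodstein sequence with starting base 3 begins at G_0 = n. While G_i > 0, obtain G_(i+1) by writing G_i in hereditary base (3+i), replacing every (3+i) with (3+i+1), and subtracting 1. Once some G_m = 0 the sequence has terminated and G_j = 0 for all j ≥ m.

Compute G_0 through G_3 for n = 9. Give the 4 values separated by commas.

G_0=9  [base 3] 3^2  →[3↦4]→  4^2 = 16  −1 ⇒ G_1=15
G_1=15  [base 4] 3·4 + 3  →[4↦5]→  3·5 + 3 = 18  −1 ⇒ G_2=17
G_2=17  [base 5] 3·5 + 2  →[5↦6]→  3·6 + 2 = 20  −1 ⇒ G_3=19

9, 15, 17, 19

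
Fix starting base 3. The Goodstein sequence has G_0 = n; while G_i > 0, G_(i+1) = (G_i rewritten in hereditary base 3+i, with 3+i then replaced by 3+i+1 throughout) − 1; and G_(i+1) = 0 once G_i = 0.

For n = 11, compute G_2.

25

step 0: 11 = 3^2 + 2; sub 4 for 3: 4^2 + 2; = 18; G_1 = 18−1 = 17
step 1: 17 = 4^2 + 1; sub 5 for 4: 5^2 + 1; = 26; G_2 = 26−1 = 25
step 2: 25 = 5^2; sub 6 for 5: 6^2; = 36; G_3 = 36−1 = 35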